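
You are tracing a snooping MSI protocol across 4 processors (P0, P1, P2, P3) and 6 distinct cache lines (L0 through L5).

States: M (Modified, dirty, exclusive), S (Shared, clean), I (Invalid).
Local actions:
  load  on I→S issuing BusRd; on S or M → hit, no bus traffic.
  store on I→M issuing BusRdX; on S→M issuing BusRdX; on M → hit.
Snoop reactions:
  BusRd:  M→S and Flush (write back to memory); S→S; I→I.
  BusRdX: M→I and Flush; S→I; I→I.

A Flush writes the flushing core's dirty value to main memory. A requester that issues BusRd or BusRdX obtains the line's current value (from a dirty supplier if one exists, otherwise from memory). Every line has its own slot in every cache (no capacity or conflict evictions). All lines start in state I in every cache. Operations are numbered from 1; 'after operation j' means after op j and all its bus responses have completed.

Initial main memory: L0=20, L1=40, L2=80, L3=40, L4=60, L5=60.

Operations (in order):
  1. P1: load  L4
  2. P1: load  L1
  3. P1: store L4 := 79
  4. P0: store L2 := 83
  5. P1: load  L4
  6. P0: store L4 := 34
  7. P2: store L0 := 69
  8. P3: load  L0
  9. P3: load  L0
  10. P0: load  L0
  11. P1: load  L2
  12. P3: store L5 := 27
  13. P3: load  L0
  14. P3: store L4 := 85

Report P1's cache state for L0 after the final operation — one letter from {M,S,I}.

1. P1: load  L4  bus=[BusRd]  L4: P0=I P1=S P2=I P3=I  mem[L4]=60
2. P1: load  L1  bus=[BusRd]  L1: P0=I P1=S P2=I P3=I  mem[L1]=40
3. P1: store L4 := 79  bus=[BusRdX]  L4: P0=I P1=M P2=I P3=I  mem[L4]=60
4. P0: store L2 := 83  bus=[BusRdX]  L2: P0=M P1=I P2=I P3=I  mem[L2]=80
5. P1: load  L4  bus=[-]  L4: P0=I P1=M P2=I P3=I  mem[L4]=60
6. P0: store L4 := 34  bus=[BusRdX,Flush]  L4: P0=M P1=I P2=I P3=I  mem[L4]=79
7. P2: store L0 := 69  bus=[BusRdX]  L0: P0=I P1=I P2=M P3=I  mem[L0]=20
8. P3: load  L0  bus=[BusRd,Flush]  L0: P0=I P1=I P2=S P3=S  mem[L0]=69
9. P3: load  L0  bus=[-]  L0: P0=I P1=I P2=S P3=S  mem[L0]=69
10. P0: load  L0  bus=[BusRd]  L0: P0=S P1=I P2=S P3=S  mem[L0]=69
11. P1: load  L2  bus=[BusRd,Flush]  L2: P0=S P1=S P2=I P3=I  mem[L2]=83
12. P3: store L5 := 27  bus=[BusRdX]  L5: P0=I P1=I P2=I P3=M  mem[L5]=60
13. P3: load  L0  bus=[-]  L0: P0=S P1=I P2=S P3=S  mem[L0]=69
14. P3: store L4 := 85  bus=[BusRdX,Flush]  L4: P0=I P1=I P2=I P3=M  mem[L4]=34

state = I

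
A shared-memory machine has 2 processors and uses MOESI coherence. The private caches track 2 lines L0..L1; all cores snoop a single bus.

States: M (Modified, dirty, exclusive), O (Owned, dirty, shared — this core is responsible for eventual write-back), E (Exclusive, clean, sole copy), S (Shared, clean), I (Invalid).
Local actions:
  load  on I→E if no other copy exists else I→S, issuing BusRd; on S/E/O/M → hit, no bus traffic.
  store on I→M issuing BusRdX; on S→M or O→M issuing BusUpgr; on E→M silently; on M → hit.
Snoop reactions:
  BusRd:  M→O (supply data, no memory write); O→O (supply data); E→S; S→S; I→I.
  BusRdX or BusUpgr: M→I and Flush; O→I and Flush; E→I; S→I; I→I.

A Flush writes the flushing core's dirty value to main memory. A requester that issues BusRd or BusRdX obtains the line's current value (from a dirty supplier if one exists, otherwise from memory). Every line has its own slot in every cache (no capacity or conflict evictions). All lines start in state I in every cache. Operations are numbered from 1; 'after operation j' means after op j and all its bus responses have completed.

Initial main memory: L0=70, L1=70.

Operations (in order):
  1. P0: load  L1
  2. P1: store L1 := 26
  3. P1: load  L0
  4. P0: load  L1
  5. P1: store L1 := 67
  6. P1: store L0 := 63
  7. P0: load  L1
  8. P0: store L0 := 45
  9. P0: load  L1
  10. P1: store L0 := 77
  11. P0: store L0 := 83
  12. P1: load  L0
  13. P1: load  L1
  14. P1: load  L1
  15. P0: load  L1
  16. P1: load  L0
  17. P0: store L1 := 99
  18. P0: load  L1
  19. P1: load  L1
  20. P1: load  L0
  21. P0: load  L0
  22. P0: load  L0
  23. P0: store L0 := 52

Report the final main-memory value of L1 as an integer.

memory[L1] = 67

1. P0: load  L1  bus=[BusRd]  L1: P0=E P1=I  mem[L1]=70
2. P1: store L1 := 26  bus=[BusRdX]  L1: P0=I P1=M  mem[L1]=70
3. P1: load  L0  bus=[BusRd]  L0: P0=I P1=E  mem[L0]=70
4. P0: load  L1  bus=[BusRd]  L1: P0=S P1=O  mem[L1]=70
5. P1: store L1 := 67  bus=[BusUpgr]  L1: P0=I P1=M  mem[L1]=70
6. P1: store L0 := 63  bus=[-]  L0: P0=I P1=M  mem[L0]=70
7. P0: load  L1  bus=[BusRd]  L1: P0=S P1=O  mem[L1]=70
8. P0: store L0 := 45  bus=[BusRdX,Flush]  L0: P0=M P1=I  mem[L0]=63
9. P0: load  L1  bus=[-]  L1: P0=S P1=O  mem[L1]=70
10. P1: store L0 := 77  bus=[BusRdX,Flush]  L0: P0=I P1=M  mem[L0]=45
11. P0: store L0 := 83  bus=[BusRdX,Flush]  L0: P0=M P1=I  mem[L0]=77
12. P1: load  L0  bus=[BusRd]  L0: P0=O P1=S  mem[L0]=77
13. P1: load  L1  bus=[-]  L1: P0=S P1=O  mem[L1]=70
14. P1: load  L1  bus=[-]  L1: P0=S P1=O  mem[L1]=70
15. P0: load  L1  bus=[-]  L1: P0=S P1=O  mem[L1]=70
16. P1: load  L0  bus=[-]  L0: P0=O P1=S  mem[L0]=77
17. P0: store L1 := 99  bus=[BusUpgr,Flush]  L1: P0=M P1=I  mem[L1]=67
18. P0: load  L1  bus=[-]  L1: P0=M P1=I  mem[L1]=67
19. P1: load  L1  bus=[BusRd]  L1: P0=O P1=S  mem[L1]=67
20. P1: load  L0  bus=[-]  L0: P0=O P1=S  mem[L0]=77
21. P0: load  L0  bus=[-]  L0: P0=O P1=S  mem[L0]=77
22. P0: load  L0  bus=[-]  L0: P0=O P1=S  mem[L0]=77
23. P0: store L0 := 52  bus=[BusUpgr]  L0: P0=M P1=I  mem[L0]=77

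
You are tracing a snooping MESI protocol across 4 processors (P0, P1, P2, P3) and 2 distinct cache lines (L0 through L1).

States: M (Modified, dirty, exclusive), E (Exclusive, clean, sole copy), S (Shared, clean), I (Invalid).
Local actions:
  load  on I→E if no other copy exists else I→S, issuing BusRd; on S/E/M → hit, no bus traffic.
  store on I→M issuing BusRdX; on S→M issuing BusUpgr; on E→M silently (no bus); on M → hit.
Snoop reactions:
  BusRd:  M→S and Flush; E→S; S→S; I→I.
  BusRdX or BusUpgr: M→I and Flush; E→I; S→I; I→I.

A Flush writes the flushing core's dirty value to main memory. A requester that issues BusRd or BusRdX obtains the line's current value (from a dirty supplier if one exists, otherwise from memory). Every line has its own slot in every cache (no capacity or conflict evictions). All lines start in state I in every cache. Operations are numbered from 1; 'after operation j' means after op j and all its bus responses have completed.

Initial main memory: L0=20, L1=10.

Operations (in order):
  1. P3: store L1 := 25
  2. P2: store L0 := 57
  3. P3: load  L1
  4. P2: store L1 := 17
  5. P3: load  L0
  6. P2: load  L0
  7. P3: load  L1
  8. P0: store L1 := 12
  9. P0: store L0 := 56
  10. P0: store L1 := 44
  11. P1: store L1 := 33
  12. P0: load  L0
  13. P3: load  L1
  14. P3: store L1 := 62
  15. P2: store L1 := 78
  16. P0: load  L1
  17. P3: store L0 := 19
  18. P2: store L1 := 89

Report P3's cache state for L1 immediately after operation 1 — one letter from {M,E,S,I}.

state = M

  op1 P3: store L1 := 25 → I/I/I/M on L1; bus BusRdX; mem=10
  op2 P2: store L0 := 57 → I/I/M/I on L0; bus BusRdX; mem=20
  op3 P3: load  L1 → I/I/I/M on L1; bus (none); mem=10
  op4 P2: store L1 := 17 → I/I/M/I on L1; bus BusRdX Flush; mem=25
  op5 P3: load  L0 → I/I/S/S on L0; bus BusRd Flush; mem=57
  op6 P2: load  L0 → I/I/S/S on L0; bus (none); mem=57
  op7 P3: load  L1 → I/I/S/S on L1; bus BusRd Flush; mem=17
  op8 P0: store L1 := 12 → M/I/I/I on L1; bus BusRdX; mem=17
  op9 P0: store L0 := 56 → M/I/I/I on L0; bus BusRdX; mem=57
  op10 P0: store L1 := 44 → M/I/I/I on L1; bus (none); mem=17
  op11 P1: store L1 := 33 → I/M/I/I on L1; bus BusRdX Flush; mem=44
  op12 P0: load  L0 → M/I/I/I on L0; bus (none); mem=57
  op13 P3: load  L1 → I/S/I/S on L1; bus BusRd Flush; mem=33
  op14 P3: store L1 := 62 → I/I/I/M on L1; bus BusUpgr; mem=33
  op15 P2: store L1 := 78 → I/I/M/I on L1; bus BusRdX Flush; mem=62
  op16 P0: load  L1 → S/I/S/I on L1; bus BusRd Flush; mem=78
  op17 P3: store L0 := 19 → I/I/I/M on L0; bus BusRdX Flush; mem=56
  op18 P2: store L1 := 89 → I/I/M/I on L1; bus BusUpgr; mem=78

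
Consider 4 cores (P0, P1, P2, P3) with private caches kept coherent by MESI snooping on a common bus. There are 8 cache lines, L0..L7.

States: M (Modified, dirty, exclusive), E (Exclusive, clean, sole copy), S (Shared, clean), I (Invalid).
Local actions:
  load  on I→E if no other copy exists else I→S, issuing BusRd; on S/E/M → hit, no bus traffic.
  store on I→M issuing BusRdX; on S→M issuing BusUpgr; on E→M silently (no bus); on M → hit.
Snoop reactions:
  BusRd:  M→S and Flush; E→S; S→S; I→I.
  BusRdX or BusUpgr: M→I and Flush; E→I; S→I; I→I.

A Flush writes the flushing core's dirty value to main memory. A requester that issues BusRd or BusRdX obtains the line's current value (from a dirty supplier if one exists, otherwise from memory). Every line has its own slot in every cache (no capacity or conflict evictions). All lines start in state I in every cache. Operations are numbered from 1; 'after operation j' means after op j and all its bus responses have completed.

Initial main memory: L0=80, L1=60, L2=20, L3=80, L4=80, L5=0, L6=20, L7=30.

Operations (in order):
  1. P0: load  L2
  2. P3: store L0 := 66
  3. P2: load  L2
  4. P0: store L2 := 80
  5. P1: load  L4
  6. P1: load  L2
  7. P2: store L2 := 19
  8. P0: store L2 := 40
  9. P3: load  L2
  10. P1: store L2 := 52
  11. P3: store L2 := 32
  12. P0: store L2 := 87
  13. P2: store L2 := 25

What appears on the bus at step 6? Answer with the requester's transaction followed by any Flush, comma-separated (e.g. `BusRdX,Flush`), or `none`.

bus = BusRd,Flush

[1] P0: load  L2 | P0:E(20), P1:I, P2:I, P3:I | bus: BusRd
[2] P3: store L0 := 66 | P0:I, P1:I, P2:I, P3:M(66) | bus: BusRdX
[3] P2: load  L2 | P0:S(20), P1:I, P2:S(20), P3:I | bus: BusRd
[4] P0: store L2 := 80 | P0:M(80), P1:I, P2:I, P3:I | bus: BusUpgr
[5] P1: load  L4 | P0:I, P1:E(80), P2:I, P3:I | bus: BusRd
[6] P1: load  L2 | P0:S(80), P1:S(80), P2:I, P3:I | bus: BusRd,Flush
[7] P2: store L2 := 19 | P0:I, P1:I, P2:M(19), P3:I | bus: BusRdX
[8] P0: store L2 := 40 | P0:M(40), P1:I, P2:I, P3:I | bus: BusRdX,Flush
[9] P3: load  L2 | P0:S(40), P1:I, P2:I, P3:S(40) | bus: BusRd,Flush
[10] P1: store L2 := 52 | P0:I, P1:M(52), P2:I, P3:I | bus: BusRdX
[11] P3: store L2 := 32 | P0:I, P1:I, P2:I, P3:M(32) | bus: BusRdX,Flush
[12] P0: store L2 := 87 | P0:M(87), P1:I, P2:I, P3:I | bus: BusRdX,Flush
[13] P2: store L2 := 25 | P0:I, P1:I, P2:M(25), P3:I | bus: BusRdX,Flush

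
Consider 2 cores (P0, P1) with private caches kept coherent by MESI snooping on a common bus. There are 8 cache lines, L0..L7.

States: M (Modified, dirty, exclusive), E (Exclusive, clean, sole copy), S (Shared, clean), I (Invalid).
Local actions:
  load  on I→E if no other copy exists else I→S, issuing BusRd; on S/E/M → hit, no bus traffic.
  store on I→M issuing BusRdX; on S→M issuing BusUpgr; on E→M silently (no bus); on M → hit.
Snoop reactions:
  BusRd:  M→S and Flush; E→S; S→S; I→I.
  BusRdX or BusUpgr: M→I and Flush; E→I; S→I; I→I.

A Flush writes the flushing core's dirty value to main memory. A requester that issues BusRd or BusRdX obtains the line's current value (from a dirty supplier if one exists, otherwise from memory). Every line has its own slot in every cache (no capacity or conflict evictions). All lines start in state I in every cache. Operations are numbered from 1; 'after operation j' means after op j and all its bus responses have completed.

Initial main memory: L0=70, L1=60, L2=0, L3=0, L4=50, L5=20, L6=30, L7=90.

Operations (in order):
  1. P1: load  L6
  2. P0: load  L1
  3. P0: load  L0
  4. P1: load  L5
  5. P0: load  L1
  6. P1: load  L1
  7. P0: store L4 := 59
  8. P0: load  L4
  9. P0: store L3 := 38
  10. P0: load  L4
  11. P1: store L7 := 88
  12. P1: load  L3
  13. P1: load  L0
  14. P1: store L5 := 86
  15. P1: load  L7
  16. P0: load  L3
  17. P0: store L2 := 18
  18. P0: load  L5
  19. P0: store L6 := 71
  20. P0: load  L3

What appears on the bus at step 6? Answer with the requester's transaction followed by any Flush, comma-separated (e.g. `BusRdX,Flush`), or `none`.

bus = BusRd

  op1 P1: load  L6 → I/E on L6; bus BusRd; mem=30
  op2 P0: load  L1 → E/I on L1; bus BusRd; mem=60
  op3 P0: load  L0 → E/I on L0; bus BusRd; mem=70
  op4 P1: load  L5 → I/E on L5; bus BusRd; mem=20
  op5 P0: load  L1 → E/I on L1; bus (none); mem=60
  op6 P1: load  L1 → S/S on L1; bus BusRd; mem=60
  op7 P0: store L4 := 59 → M/I on L4; bus BusRdX; mem=50
  op8 P0: load  L4 → M/I on L4; bus (none); mem=50
  op9 P0: store L3 := 38 → M/I on L3; bus BusRdX; mem=0
  op10 P0: load  L4 → M/I on L4; bus (none); mem=50
  op11 P1: store L7 := 88 → I/M on L7; bus BusRdX; mem=90
  op12 P1: load  L3 → S/S on L3; bus BusRd Flush; mem=38
  op13 P1: load  L0 → S/S on L0; bus BusRd; mem=70
  op14 P1: store L5 := 86 → I/M on L5; bus (none); mem=20
  op15 P1: load  L7 → I/M on L7; bus (none); mem=90
  op16 P0: load  L3 → S/S on L3; bus (none); mem=38
  op17 P0: store L2 := 18 → M/I on L2; bus BusRdX; mem=0
  op18 P0: load  L5 → S/S on L5; bus BusRd Flush; mem=86
  op19 P0: store L6 := 71 → M/I on L6; bus BusRdX; mem=30
  op20 P0: load  L3 → S/S on L3; bus (none); mem=38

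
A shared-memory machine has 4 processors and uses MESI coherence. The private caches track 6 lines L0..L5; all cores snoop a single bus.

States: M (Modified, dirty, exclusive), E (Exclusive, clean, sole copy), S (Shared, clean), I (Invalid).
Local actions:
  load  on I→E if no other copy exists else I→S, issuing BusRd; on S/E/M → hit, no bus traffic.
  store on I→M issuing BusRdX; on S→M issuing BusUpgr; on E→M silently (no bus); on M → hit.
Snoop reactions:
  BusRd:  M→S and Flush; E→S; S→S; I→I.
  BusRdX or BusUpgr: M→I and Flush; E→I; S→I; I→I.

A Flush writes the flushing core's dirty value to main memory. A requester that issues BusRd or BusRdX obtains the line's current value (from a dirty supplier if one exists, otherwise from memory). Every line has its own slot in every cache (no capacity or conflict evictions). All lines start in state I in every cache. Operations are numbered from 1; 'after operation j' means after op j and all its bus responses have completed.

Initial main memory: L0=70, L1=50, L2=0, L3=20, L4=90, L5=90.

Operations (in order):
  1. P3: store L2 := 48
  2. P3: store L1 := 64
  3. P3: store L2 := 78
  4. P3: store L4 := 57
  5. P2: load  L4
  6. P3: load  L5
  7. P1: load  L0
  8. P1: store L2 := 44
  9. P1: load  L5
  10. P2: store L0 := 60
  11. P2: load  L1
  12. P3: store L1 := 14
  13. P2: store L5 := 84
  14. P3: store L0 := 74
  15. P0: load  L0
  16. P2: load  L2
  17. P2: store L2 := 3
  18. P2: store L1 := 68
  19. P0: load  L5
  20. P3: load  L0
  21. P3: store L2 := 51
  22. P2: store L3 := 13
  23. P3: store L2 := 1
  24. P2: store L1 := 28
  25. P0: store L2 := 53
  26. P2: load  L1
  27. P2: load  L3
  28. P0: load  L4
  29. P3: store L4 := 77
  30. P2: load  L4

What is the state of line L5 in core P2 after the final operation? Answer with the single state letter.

state = S

[1] P3: store L2 := 48 | P0:I, P1:I, P2:I, P3:M(48) | bus: BusRdX
[2] P3: store L1 := 64 | P0:I, P1:I, P2:I, P3:M(64) | bus: BusRdX
[3] P3: store L2 := 78 | P0:I, P1:I, P2:I, P3:M(78) | bus: none
[4] P3: store L4 := 57 | P0:I, P1:I, P2:I, P3:M(57) | bus: BusRdX
[5] P2: load  L4 | P0:I, P1:I, P2:S(57), P3:S(57) | bus: BusRd,Flush
[6] P3: load  L5 | P0:I, P1:I, P2:I, P3:E(90) | bus: BusRd
[7] P1: load  L0 | P0:I, P1:E(70), P2:I, P3:I | bus: BusRd
[8] P1: store L2 := 44 | P0:I, P1:M(44), P2:I, P3:I | bus: BusRdX,Flush
[9] P1: load  L5 | P0:I, P1:S(90), P2:I, P3:S(90) | bus: BusRd
[10] P2: store L0 := 60 | P0:I, P1:I, P2:M(60), P3:I | bus: BusRdX
[11] P2: load  L1 | P0:I, P1:I, P2:S(64), P3:S(64) | bus: BusRd,Flush
[12] P3: store L1 := 14 | P0:I, P1:I, P2:I, P3:M(14) | bus: BusUpgr
[13] P2: store L5 := 84 | P0:I, P1:I, P2:M(84), P3:I | bus: BusRdX
[14] P3: store L0 := 74 | P0:I, P1:I, P2:I, P3:M(74) | bus: BusRdX,Flush
[15] P0: load  L0 | P0:S(74), P1:I, P2:I, P3:S(74) | bus: BusRd,Flush
[16] P2: load  L2 | P0:I, P1:S(44), P2:S(44), P3:I | bus: BusRd,Flush
[17] P2: store L2 := 3 | P0:I, P1:I, P2:M(3), P3:I | bus: BusUpgr
[18] P2: store L1 := 68 | P0:I, P1:I, P2:M(68), P3:I | bus: BusRdX,Flush
[19] P0: load  L5 | P0:S(84), P1:I, P2:S(84), P3:I | bus: BusRd,Flush
[20] P3: load  L0 | P0:S(74), P1:I, P2:I, P3:S(74) | bus: none
[21] P3: store L2 := 51 | P0:I, P1:I, P2:I, P3:M(51) | bus: BusRdX,Flush
[22] P2: store L3 := 13 | P0:I, P1:I, P2:M(13), P3:I | bus: BusRdX
[23] P3: store L2 := 1 | P0:I, P1:I, P2:I, P3:M(1) | bus: none
[24] P2: store L1 := 28 | P0:I, P1:I, P2:M(28), P3:I | bus: none
[25] P0: store L2 := 53 | P0:M(53), P1:I, P2:I, P3:I | bus: BusRdX,Flush
[26] P2: load  L1 | P0:I, P1:I, P2:M(28), P3:I | bus: none
[27] P2: load  L3 | P0:I, P1:I, P2:M(13), P3:I | bus: none
[28] P0: load  L4 | P0:S(57), P1:I, P2:S(57), P3:S(57) | bus: BusRd
[29] P3: store L4 := 77 | P0:I, P1:I, P2:I, P3:M(77) | bus: BusUpgr
[30] P2: load  L4 | P0:I, P1:I, P2:S(77), P3:S(77) | bus: BusRd,Flush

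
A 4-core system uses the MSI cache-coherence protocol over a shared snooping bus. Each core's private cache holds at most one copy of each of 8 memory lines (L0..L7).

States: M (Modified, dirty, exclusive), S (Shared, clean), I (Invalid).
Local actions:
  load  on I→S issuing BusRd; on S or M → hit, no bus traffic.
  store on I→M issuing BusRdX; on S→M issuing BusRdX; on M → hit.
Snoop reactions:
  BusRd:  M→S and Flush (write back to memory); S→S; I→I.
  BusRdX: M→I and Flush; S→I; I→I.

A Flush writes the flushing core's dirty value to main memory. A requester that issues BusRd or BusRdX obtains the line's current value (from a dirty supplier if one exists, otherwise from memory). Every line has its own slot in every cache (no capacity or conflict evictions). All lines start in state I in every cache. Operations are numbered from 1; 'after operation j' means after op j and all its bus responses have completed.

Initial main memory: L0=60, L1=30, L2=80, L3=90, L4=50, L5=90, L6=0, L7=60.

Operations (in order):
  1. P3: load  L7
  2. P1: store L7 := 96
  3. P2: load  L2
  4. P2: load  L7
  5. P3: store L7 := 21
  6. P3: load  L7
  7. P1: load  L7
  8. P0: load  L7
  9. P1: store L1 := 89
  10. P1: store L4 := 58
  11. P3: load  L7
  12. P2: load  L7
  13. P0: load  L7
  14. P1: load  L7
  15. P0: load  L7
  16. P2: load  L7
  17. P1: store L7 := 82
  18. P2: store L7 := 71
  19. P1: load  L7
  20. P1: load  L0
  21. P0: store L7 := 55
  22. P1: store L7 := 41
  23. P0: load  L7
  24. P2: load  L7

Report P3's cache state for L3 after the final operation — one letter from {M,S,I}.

state = I

[1] P3: load  L7 | P0:I, P1:I, P2:I, P3:S(60) | bus: BusRd
[2] P1: store L7 := 96 | P0:I, P1:M(96), P2:I, P3:I | bus: BusRdX
[3] P2: load  L2 | P0:I, P1:I, P2:S(80), P3:I | bus: BusRd
[4] P2: load  L7 | P0:I, P1:S(96), P2:S(96), P3:I | bus: BusRd,Flush
[5] P3: store L7 := 21 | P0:I, P1:I, P2:I, P3:M(21) | bus: BusRdX
[6] P3: load  L7 | P0:I, P1:I, P2:I, P3:M(21) | bus: none
[7] P1: load  L7 | P0:I, P1:S(21), P2:I, P3:S(21) | bus: BusRd,Flush
[8] P0: load  L7 | P0:S(21), P1:S(21), P2:I, P3:S(21) | bus: BusRd
[9] P1: store L1 := 89 | P0:I, P1:M(89), P2:I, P3:I | bus: BusRdX
[10] P1: store L4 := 58 | P0:I, P1:M(58), P2:I, P3:I | bus: BusRdX
[11] P3: load  L7 | P0:S(21), P1:S(21), P2:I, P3:S(21) | bus: none
[12] P2: load  L7 | P0:S(21), P1:S(21), P2:S(21), P3:S(21) | bus: BusRd
[13] P0: load  L7 | P0:S(21), P1:S(21), P2:S(21), P3:S(21) | bus: none
[14] P1: load  L7 | P0:S(21), P1:S(21), P2:S(21), P3:S(21) | bus: none
[15] P0: load  L7 | P0:S(21), P1:S(21), P2:S(21), P3:S(21) | bus: none
[16] P2: load  L7 | P0:S(21), P1:S(21), P2:S(21), P3:S(21) | bus: none
[17] P1: store L7 := 82 | P0:I, P1:M(82), P2:I, P3:I | bus: BusRdX
[18] P2: store L7 := 71 | P0:I, P1:I, P2:M(71), P3:I | bus: BusRdX,Flush
[19] P1: load  L7 | P0:I, P1:S(71), P2:S(71), P3:I | bus: BusRd,Flush
[20] P1: load  L0 | P0:I, P1:S(60), P2:I, P3:I | bus: BusRd
[21] P0: store L7 := 55 | P0:M(55), P1:I, P2:I, P3:I | bus: BusRdX
[22] P1: store L7 := 41 | P0:I, P1:M(41), P2:I, P3:I | bus: BusRdX,Flush
[23] P0: load  L7 | P0:S(41), P1:S(41), P2:I, P3:I | bus: BusRd,Flush
[24] P2: load  L7 | P0:S(41), P1:S(41), P2:S(41), P3:I | bus: BusRd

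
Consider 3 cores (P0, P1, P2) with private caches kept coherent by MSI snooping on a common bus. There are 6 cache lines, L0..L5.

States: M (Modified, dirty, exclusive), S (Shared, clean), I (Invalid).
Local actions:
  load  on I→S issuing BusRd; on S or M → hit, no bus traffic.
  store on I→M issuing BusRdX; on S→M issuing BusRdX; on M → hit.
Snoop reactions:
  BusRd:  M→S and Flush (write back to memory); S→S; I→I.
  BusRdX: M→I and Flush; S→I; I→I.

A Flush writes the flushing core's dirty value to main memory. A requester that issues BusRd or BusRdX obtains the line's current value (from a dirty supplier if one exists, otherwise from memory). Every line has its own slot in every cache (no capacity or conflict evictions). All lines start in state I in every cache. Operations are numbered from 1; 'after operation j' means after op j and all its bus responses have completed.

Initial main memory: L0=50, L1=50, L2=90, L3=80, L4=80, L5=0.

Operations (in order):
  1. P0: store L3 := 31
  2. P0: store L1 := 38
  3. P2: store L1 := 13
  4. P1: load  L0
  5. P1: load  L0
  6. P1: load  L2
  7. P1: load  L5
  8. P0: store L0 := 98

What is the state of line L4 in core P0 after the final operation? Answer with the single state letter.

step 1: P0: store L3 := 31  ⟶  MII  (L3)  txn=BusRdX  M[L3]=80
step 2: P0: store L1 := 38  ⟶  MII  (L1)  txn=BusRdX  M[L1]=50
step 3: P2: store L1 := 13  ⟶  IIM  (L1)  txn=BusRdX+Flush  M[L1]=38
step 4: P1: load  L0  ⟶  ISI  (L0)  txn=BusRd  M[L0]=50
step 5: P1: load  L0  ⟶  ISI  (L0)  txn=∅  M[L0]=50
step 6: P1: load  L2  ⟶  ISI  (L2)  txn=BusRd  M[L2]=90
step 7: P1: load  L5  ⟶  ISI  (L5)  txn=BusRd  M[L5]=0
step 8: P0: store L0 := 98  ⟶  MII  (L0)  txn=BusRdX  M[L0]=50

state = I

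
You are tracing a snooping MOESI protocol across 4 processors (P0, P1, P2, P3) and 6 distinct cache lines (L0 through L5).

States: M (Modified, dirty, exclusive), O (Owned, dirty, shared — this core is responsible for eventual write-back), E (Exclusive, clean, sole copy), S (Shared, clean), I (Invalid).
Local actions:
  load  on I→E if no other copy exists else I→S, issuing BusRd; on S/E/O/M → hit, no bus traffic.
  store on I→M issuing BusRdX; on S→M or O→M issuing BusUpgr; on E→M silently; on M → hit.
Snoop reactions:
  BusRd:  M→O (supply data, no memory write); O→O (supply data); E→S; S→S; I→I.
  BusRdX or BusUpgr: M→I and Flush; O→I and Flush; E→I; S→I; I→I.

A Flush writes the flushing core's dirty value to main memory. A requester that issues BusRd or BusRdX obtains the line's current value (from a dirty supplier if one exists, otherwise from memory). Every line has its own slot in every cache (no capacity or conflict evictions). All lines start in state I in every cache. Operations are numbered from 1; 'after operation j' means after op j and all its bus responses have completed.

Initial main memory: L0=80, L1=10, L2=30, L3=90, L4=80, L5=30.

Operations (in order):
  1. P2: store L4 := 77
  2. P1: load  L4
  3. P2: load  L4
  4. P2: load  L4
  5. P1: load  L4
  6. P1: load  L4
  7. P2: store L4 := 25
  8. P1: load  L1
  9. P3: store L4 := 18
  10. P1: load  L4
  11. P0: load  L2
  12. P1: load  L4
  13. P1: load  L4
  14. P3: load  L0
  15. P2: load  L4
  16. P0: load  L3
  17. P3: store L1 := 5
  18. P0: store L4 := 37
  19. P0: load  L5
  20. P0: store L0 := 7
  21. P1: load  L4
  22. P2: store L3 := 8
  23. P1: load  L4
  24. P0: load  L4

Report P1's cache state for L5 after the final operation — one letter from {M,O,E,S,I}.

1. P2: store L4 := 77  bus=[BusRdX]  L4: P0=I P1=I P2=M P3=I  mem[L4]=80
2. P1: load  L4  bus=[BusRd]  L4: P0=I P1=S P2=O P3=I  mem[L4]=80
3. P2: load  L4  bus=[-]  L4: P0=I P1=S P2=O P3=I  mem[L4]=80
4. P2: load  L4  bus=[-]  L4: P0=I P1=S P2=O P3=I  mem[L4]=80
5. P1: load  L4  bus=[-]  L4: P0=I P1=S P2=O P3=I  mem[L4]=80
6. P1: load  L4  bus=[-]  L4: P0=I P1=S P2=O P3=I  mem[L4]=80
7. P2: store L4 := 25  bus=[BusUpgr]  L4: P0=I P1=I P2=M P3=I  mem[L4]=80
8. P1: load  L1  bus=[BusRd]  L1: P0=I P1=E P2=I P3=I  mem[L1]=10
9. P3: store L4 := 18  bus=[BusRdX,Flush]  L4: P0=I P1=I P2=I P3=M  mem[L4]=25
10. P1: load  L4  bus=[BusRd]  L4: P0=I P1=S P2=I P3=O  mem[L4]=25
11. P0: load  L2  bus=[BusRd]  L2: P0=E P1=I P2=I P3=I  mem[L2]=30
12. P1: load  L4  bus=[-]  L4: P0=I P1=S P2=I P3=O  mem[L4]=25
13. P1: load  L4  bus=[-]  L4: P0=I P1=S P2=I P3=O  mem[L4]=25
14. P3: load  L0  bus=[BusRd]  L0: P0=I P1=I P2=I P3=E  mem[L0]=80
15. P2: load  L4  bus=[BusRd]  L4: P0=I P1=S P2=S P3=O  mem[L4]=25
16. P0: load  L3  bus=[BusRd]  L3: P0=E P1=I P2=I P3=I  mem[L3]=90
17. P3: store L1 := 5  bus=[BusRdX]  L1: P0=I P1=I P2=I P3=M  mem[L1]=10
18. P0: store L4 := 37  bus=[BusRdX,Flush]  L4: P0=M P1=I P2=I P3=I  mem[L4]=18
19. P0: load  L5  bus=[BusRd]  L5: P0=E P1=I P2=I P3=I  mem[L5]=30
20. P0: store L0 := 7  bus=[BusRdX]  L0: P0=M P1=I P2=I P3=I  mem[L0]=80
21. P1: load  L4  bus=[BusRd]  L4: P0=O P1=S P2=I P3=I  mem[L4]=18
22. P2: store L3 := 8  bus=[BusRdX]  L3: P0=I P1=I P2=M P3=I  mem[L3]=90
23. P1: load  L4  bus=[-]  L4: P0=O P1=S P2=I P3=I  mem[L4]=18
24. P0: load  L4  bus=[-]  L4: P0=O P1=S P2=I P3=I  mem[L4]=18

state = I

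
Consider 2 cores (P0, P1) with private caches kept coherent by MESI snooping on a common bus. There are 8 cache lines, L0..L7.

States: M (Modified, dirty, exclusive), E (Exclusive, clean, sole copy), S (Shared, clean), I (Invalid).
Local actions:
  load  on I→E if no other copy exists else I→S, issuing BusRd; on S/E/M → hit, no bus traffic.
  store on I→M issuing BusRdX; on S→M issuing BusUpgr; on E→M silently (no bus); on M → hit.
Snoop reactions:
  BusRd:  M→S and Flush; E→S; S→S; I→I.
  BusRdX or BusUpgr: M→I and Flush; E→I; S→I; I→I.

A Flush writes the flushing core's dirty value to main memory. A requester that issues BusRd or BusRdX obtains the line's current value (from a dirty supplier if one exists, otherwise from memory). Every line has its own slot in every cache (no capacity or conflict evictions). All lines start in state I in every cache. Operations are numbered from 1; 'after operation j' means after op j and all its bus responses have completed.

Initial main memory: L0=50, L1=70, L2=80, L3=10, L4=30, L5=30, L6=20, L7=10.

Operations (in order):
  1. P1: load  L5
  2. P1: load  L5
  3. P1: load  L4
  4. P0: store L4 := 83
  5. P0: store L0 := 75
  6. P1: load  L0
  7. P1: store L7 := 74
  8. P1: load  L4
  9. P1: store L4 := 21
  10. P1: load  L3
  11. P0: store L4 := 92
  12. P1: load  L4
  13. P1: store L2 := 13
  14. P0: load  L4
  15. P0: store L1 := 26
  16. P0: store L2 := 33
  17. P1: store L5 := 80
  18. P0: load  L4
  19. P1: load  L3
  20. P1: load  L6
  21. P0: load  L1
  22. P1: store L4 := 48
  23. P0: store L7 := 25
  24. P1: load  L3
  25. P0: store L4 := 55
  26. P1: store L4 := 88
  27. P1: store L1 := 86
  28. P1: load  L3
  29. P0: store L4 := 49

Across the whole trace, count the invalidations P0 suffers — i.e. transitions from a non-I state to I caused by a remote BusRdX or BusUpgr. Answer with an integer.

1. P1: load  L5  bus=[BusRd]  L5: P0=I P1=E  mem[L5]=30
2. P1: load  L5  bus=[-]  L5: P0=I P1=E  mem[L5]=30
3. P1: load  L4  bus=[BusRd]  L4: P0=I P1=E  mem[L4]=30
4. P0: store L4 := 83  bus=[BusRdX]  L4: P0=M P1=I  mem[L4]=30
5. P0: store L0 := 75  bus=[BusRdX]  L0: P0=M P1=I  mem[L0]=50
6. P1: load  L0  bus=[BusRd,Flush]  L0: P0=S P1=S  mem[L0]=75
7. P1: store L7 := 74  bus=[BusRdX]  L7: P0=I P1=M  mem[L7]=10
8. P1: load  L4  bus=[BusRd,Flush]  L4: P0=S P1=S  mem[L4]=83
9. P1: store L4 := 21  bus=[BusUpgr]  L4: P0=I P1=M  mem[L4]=83
10. P1: load  L3  bus=[BusRd]  L3: P0=I P1=E  mem[L3]=10
11. P0: store L4 := 92  bus=[BusRdX,Flush]  L4: P0=M P1=I  mem[L4]=21
12. P1: load  L4  bus=[BusRd,Flush]  L4: P0=S P1=S  mem[L4]=92
13. P1: store L2 := 13  bus=[BusRdX]  L2: P0=I P1=M  mem[L2]=80
14. P0: load  L4  bus=[-]  L4: P0=S P1=S  mem[L4]=92
15. P0: store L1 := 26  bus=[BusRdX]  L1: P0=M P1=I  mem[L1]=70
16. P0: store L2 := 33  bus=[BusRdX,Flush]  L2: P0=M P1=I  mem[L2]=13
17. P1: store L5 := 80  bus=[-]  L5: P0=I P1=M  mem[L5]=30
18. P0: load  L4  bus=[-]  L4: P0=S P1=S  mem[L4]=92
19. P1: load  L3  bus=[-]  L3: P0=I P1=E  mem[L3]=10
20. P1: load  L6  bus=[BusRd]  L6: P0=I P1=E  mem[L6]=20
21. P0: load  L1  bus=[-]  L1: P0=M P1=I  mem[L1]=70
22. P1: store L4 := 48  bus=[BusUpgr]  L4: P0=I P1=M  mem[L4]=92
23. P0: store L7 := 25  bus=[BusRdX,Flush]  L7: P0=M P1=I  mem[L7]=74
24. P1: load  L3  bus=[-]  L3: P0=I P1=E  mem[L3]=10
25. P0: store L4 := 55  bus=[BusRdX,Flush]  L4: P0=M P1=I  mem[L4]=48
26. P1: store L4 := 88  bus=[BusRdX,Flush]  L4: P0=I P1=M  mem[L4]=55
27. P1: store L1 := 86  bus=[BusRdX,Flush]  L1: P0=I P1=M  mem[L1]=26
28. P1: load  L3  bus=[-]  L3: P0=I P1=E  mem[L3]=10
29. P0: store L4 := 49  bus=[BusRdX,Flush]  L4: P0=M P1=I  mem[L4]=88

invalidations = 4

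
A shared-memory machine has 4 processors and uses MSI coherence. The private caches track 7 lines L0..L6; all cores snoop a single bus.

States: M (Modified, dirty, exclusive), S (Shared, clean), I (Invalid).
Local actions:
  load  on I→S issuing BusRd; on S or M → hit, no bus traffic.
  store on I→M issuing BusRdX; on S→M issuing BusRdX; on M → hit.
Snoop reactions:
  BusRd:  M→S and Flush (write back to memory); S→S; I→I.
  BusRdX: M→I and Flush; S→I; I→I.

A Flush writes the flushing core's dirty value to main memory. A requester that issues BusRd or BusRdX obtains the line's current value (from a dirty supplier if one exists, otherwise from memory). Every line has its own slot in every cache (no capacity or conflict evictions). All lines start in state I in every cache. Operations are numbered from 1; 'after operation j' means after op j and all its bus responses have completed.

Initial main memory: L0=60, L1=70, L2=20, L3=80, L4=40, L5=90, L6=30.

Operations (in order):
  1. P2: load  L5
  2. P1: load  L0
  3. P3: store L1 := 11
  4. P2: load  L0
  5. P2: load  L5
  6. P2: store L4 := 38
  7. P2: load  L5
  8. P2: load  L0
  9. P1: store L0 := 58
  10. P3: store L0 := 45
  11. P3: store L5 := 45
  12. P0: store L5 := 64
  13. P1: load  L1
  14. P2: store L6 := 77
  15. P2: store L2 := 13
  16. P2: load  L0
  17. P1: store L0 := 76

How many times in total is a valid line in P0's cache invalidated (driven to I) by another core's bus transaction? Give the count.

  op1 P2: load  L5 → I/I/S/I on L5; bus BusRd; mem=90
  op2 P1: load  L0 → I/S/I/I on L0; bus BusRd; mem=60
  op3 P3: store L1 := 11 → I/I/I/M on L1; bus BusRdX; mem=70
  op4 P2: load  L0 → I/S/S/I on L0; bus BusRd; mem=60
  op5 P2: load  L5 → I/I/S/I on L5; bus (none); mem=90
  op6 P2: store L4 := 38 → I/I/M/I on L4; bus BusRdX; mem=40
  op7 P2: load  L5 → I/I/S/I on L5; bus (none); mem=90
  op8 P2: load  L0 → I/S/S/I on L0; bus (none); mem=60
  op9 P1: store L0 := 58 → I/M/I/I on L0; bus BusRdX; mem=60
  op10 P3: store L0 := 45 → I/I/I/M on L0; bus BusRdX Flush; mem=58
  op11 P3: store L5 := 45 → I/I/I/M on L5; bus BusRdX; mem=90
  op12 P0: store L5 := 64 → M/I/I/I on L5; bus BusRdX Flush; mem=45
  op13 P1: load  L1 → I/S/I/S on L1; bus BusRd Flush; mem=11
  op14 P2: store L6 := 77 → I/I/M/I on L6; bus BusRdX; mem=30
  op15 P2: store L2 := 13 → I/I/M/I on L2; bus BusRdX; mem=20
  op16 P2: load  L0 → I/I/S/S on L0; bus BusRd Flush; mem=45
  op17 P1: store L0 := 76 → I/M/I/I on L0; bus BusRdX; mem=45

invalidations = 0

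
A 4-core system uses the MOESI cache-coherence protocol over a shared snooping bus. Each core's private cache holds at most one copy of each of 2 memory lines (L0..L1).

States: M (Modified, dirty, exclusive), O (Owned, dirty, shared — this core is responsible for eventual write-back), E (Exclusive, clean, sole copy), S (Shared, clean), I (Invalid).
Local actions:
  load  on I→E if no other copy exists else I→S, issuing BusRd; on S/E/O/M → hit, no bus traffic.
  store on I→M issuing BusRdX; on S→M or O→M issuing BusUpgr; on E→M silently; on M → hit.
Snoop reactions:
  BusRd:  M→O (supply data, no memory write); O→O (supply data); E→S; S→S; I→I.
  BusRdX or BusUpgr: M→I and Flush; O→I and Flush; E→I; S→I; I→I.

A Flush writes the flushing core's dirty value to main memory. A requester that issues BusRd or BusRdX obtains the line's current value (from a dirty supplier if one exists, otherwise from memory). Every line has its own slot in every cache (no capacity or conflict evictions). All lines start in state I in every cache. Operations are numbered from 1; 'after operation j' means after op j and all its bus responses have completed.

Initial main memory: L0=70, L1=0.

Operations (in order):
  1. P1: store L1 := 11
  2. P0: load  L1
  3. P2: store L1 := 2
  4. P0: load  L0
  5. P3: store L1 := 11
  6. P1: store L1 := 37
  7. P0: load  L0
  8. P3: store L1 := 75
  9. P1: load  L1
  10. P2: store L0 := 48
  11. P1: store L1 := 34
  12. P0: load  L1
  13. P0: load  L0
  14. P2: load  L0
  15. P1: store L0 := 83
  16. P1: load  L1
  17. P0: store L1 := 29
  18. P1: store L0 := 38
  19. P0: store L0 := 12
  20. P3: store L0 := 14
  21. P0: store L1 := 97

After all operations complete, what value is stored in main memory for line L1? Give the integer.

memory[L1] = 34

[1] P1: store L1 := 11 | P0:I, P1:M(11), P2:I, P3:I | bus: BusRdX
[2] P0: load  L1 | P0:S(11), P1:O(11), P2:I, P3:I | bus: BusRd
[3] P2: store L1 := 2 | P0:I, P1:I, P2:M(2), P3:I | bus: BusRdX,Flush
[4] P0: load  L0 | P0:E(70), P1:I, P2:I, P3:I | bus: BusRd
[5] P3: store L1 := 11 | P0:I, P1:I, P2:I, P3:M(11) | bus: BusRdX,Flush
[6] P1: store L1 := 37 | P0:I, P1:M(37), P2:I, P3:I | bus: BusRdX,Flush
[7] P0: load  L0 | P0:E(70), P1:I, P2:I, P3:I | bus: none
[8] P3: store L1 := 75 | P0:I, P1:I, P2:I, P3:M(75) | bus: BusRdX,Flush
[9] P1: load  L1 | P0:I, P1:S(75), P2:I, P3:O(75) | bus: BusRd
[10] P2: store L0 := 48 | P0:I, P1:I, P2:M(48), P3:I | bus: BusRdX
[11] P1: store L1 := 34 | P0:I, P1:M(34), P2:I, P3:I | bus: BusUpgr,Flush
[12] P0: load  L1 | P0:S(34), P1:O(34), P2:I, P3:I | bus: BusRd
[13] P0: load  L0 | P0:S(48), P1:I, P2:O(48), P3:I | bus: BusRd
[14] P2: load  L0 | P0:S(48), P1:I, P2:O(48), P3:I | bus: none
[15] P1: store L0 := 83 | P0:I, P1:M(83), P2:I, P3:I | bus: BusRdX,Flush
[16] P1: load  L1 | P0:S(34), P1:O(34), P2:I, P3:I | bus: none
[17] P0: store L1 := 29 | P0:M(29), P1:I, P2:I, P3:I | bus: BusUpgr,Flush
[18] P1: store L0 := 38 | P0:I, P1:M(38), P2:I, P3:I | bus: none
[19] P0: store L0 := 12 | P0:M(12), P1:I, P2:I, P3:I | bus: BusRdX,Flush
[20] P3: store L0 := 14 | P0:I, P1:I, P2:I, P3:M(14) | bus: BusRdX,Flush
[21] P0: store L1 := 97 | P0:M(97), P1:I, P2:I, P3:I | bus: none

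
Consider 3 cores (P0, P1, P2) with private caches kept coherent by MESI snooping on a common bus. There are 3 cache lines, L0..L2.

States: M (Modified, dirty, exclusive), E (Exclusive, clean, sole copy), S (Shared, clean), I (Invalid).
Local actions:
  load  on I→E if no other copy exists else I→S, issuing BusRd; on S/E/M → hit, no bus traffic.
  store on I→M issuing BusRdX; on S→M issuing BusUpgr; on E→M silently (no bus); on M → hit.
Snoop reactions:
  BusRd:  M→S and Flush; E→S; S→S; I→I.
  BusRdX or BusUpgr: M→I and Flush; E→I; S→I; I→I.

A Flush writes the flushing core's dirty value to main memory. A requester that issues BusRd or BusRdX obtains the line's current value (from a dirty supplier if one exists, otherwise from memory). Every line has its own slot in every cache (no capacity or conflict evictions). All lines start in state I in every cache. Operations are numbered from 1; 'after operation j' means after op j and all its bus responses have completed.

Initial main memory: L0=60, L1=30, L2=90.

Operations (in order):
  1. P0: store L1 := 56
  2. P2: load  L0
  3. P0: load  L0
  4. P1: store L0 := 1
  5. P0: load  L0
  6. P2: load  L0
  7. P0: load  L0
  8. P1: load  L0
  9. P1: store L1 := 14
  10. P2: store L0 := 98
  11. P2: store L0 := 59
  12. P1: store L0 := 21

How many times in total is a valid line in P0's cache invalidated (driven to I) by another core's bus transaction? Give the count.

1. P0: store L1 := 56  bus=[BusRdX]  L1: P0=M P1=I P2=I  mem[L1]=30
2. P2: load  L0  bus=[BusRd]  L0: P0=I P1=I P2=E  mem[L0]=60
3. P0: load  L0  bus=[BusRd]  L0: P0=S P1=I P2=S  mem[L0]=60
4. P1: store L0 := 1  bus=[BusRdX]  L0: P0=I P1=M P2=I  mem[L0]=60
5. P0: load  L0  bus=[BusRd,Flush]  L0: P0=S P1=S P2=I  mem[L0]=1
6. P2: load  L0  bus=[BusRd]  L0: P0=S P1=S P2=S  mem[L0]=1
7. P0: load  L0  bus=[-]  L0: P0=S P1=S P2=S  mem[L0]=1
8. P1: load  L0  bus=[-]  L0: P0=S P1=S P2=S  mem[L0]=1
9. P1: store L1 := 14  bus=[BusRdX,Flush]  L1: P0=I P1=M P2=I  mem[L1]=56
10. P2: store L0 := 98  bus=[BusUpgr]  L0: P0=I P1=I P2=M  mem[L0]=1
11. P2: store L0 := 59  bus=[-]  L0: P0=I P1=I P2=M  mem[L0]=1
12. P1: store L0 := 21  bus=[BusRdX,Flush]  L0: P0=I P1=M P2=I  mem[L0]=59

invalidations = 3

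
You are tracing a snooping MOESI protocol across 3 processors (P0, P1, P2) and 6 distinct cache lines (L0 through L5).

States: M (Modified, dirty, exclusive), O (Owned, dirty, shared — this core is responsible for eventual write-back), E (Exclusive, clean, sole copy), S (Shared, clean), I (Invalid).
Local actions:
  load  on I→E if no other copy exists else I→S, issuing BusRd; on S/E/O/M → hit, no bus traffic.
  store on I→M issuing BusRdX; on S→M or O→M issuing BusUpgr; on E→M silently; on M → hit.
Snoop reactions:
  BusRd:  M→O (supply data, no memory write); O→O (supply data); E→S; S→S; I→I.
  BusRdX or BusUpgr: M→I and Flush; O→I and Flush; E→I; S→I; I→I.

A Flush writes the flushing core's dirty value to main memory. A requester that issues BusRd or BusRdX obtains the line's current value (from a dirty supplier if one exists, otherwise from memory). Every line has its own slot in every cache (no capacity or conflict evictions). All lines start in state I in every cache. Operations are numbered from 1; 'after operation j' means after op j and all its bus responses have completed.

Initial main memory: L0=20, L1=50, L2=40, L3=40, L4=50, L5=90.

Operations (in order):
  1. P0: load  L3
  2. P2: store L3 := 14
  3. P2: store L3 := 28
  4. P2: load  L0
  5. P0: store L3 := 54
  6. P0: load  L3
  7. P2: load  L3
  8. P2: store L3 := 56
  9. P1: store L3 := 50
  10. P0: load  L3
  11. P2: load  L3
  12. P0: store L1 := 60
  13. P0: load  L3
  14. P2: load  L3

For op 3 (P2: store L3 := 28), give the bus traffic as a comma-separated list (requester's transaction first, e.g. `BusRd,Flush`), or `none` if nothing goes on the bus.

[1] P0: load  L3 | P0:E(40), P1:I, P2:I | bus: BusRd
[2] P2: store L3 := 14 | P0:I, P1:I, P2:M(14) | bus: BusRdX
[3] P2: store L3 := 28 | P0:I, P1:I, P2:M(28) | bus: none
[4] P2: load  L0 | P0:I, P1:I, P2:E(20) | bus: BusRd
[5] P0: store L3 := 54 | P0:M(54), P1:I, P2:I | bus: BusRdX,Flush
[6] P0: load  L3 | P0:M(54), P1:I, P2:I | bus: none
[7] P2: load  L3 | P0:O(54), P1:I, P2:S(54) | bus: BusRd
[8] P2: store L3 := 56 | P0:I, P1:I, P2:M(56) | bus: BusUpgr,Flush
[9] P1: store L3 := 50 | P0:I, P1:M(50), P2:I | bus: BusRdX,Flush
[10] P0: load  L3 | P0:S(50), P1:O(50), P2:I | bus: BusRd
[11] P2: load  L3 | P0:S(50), P1:O(50), P2:S(50) | bus: BusRd
[12] P0: store L1 := 60 | P0:M(60), P1:I, P2:I | bus: BusRdX
[13] P0: load  L3 | P0:S(50), P1:O(50), P2:S(50) | bus: none
[14] P2: load  L3 | P0:S(50), P1:O(50), P2:S(50) | bus: none

bus = none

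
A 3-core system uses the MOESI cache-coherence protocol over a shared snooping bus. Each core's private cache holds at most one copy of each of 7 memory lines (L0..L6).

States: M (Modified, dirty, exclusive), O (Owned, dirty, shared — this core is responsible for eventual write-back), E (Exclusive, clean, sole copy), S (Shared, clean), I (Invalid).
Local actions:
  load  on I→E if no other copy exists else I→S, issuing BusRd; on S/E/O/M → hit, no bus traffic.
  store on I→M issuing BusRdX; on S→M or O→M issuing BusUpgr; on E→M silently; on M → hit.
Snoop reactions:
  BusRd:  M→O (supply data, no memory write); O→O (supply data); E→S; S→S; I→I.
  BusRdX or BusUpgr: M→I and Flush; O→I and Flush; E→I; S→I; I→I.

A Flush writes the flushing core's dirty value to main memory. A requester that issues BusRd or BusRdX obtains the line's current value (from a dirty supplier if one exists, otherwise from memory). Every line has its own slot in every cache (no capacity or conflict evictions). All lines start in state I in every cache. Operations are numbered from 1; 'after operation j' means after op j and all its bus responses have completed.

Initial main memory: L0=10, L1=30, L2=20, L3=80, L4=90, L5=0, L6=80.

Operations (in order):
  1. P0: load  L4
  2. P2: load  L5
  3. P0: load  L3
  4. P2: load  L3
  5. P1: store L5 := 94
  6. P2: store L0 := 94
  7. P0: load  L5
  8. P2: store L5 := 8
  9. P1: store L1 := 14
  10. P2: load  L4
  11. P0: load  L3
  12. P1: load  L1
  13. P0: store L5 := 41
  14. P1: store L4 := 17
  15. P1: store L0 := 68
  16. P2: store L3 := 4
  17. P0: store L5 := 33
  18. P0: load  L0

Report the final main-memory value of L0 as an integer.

memory[L0] = 94

step 1: P0: load  L4  ⟶  EII  (L4)  txn=BusRd  M[L4]=90
step 2: P2: load  L5  ⟶  IIE  (L5)  txn=BusRd  M[L5]=0
step 3: P0: load  L3  ⟶  EII  (L3)  txn=BusRd  M[L3]=80
step 4: P2: load  L3  ⟶  SIS  (L3)  txn=BusRd  M[L3]=80
step 5: P1: store L5 := 94  ⟶  IMI  (L5)  txn=BusRdX  M[L5]=0
step 6: P2: store L0 := 94  ⟶  IIM  (L0)  txn=BusRdX  M[L0]=10
step 7: P0: load  L5  ⟶  SOI  (L5)  txn=BusRd  M[L5]=0
step 8: P2: store L5 := 8  ⟶  IIM  (L5)  txn=BusRdX+Flush  M[L5]=94
step 9: P1: store L1 := 14  ⟶  IMI  (L1)  txn=BusRdX  M[L1]=30
step 10: P2: load  L4  ⟶  SIS  (L4)  txn=BusRd  M[L4]=90
step 11: P0: load  L3  ⟶  SIS  (L3)  txn=∅  M[L3]=80
step 12: P1: load  L1  ⟶  IMI  (L1)  txn=∅  M[L1]=30
step 13: P0: store L5 := 41  ⟶  MII  (L5)  txn=BusRdX+Flush  M[L5]=8
step 14: P1: store L4 := 17  ⟶  IMI  (L4)  txn=BusRdX  M[L4]=90
step 15: P1: store L0 := 68  ⟶  IMI  (L0)  txn=BusRdX+Flush  M[L0]=94
step 16: P2: store L3 := 4  ⟶  IIM  (L3)  txn=BusUpgr  M[L3]=80
step 17: P0: store L5 := 33  ⟶  MII  (L5)  txn=∅  M[L5]=8
step 18: P0: load  L0  ⟶  SOI  (L0)  txn=BusRd  M[L0]=94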